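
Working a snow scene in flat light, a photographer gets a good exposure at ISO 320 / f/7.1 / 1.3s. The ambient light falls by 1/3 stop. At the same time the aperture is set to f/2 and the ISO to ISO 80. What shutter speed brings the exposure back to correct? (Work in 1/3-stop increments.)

Scene light: 1/3 stop darker.
Aperture: f/7.1 → f/6.3 → f/5.6 → f/5 → f/4.5 → f/4 → f/3.5 → f/3.2 → f/2.8 → f/2.5 → f/2.2 → f/2 — 3 2/3 stops larger aperture (brighter).
ISO: 320 → 250 → 200 → 160 → 125 → 100 → 80 — 2 stops dropped (darker).
Net so far: 1 1/3 stops brighter. Shutter speed: 1.3 → 1 → 0.8 → 0.6 → 0.5.

0.5 s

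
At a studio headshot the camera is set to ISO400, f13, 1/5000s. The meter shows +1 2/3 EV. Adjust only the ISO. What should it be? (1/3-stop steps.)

Overexposed by 1 2/3 stops → need 1 2/3 stops darker.
ISO: 400 → 320 → 250 → 200 → 160 → 125.

ISO 125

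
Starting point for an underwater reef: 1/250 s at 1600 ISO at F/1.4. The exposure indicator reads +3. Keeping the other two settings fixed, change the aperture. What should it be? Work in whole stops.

Overexposed by 3 stops → need 3 stops darker.
Aperture: f/1.4 → f/2 → f/2.8 → f/4.

f/4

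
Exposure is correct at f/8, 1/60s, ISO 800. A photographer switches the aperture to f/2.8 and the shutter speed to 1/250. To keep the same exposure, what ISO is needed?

Aperture: f/8 → f/5.6 → f/4 → f/2.8 — 3 stops opened up (brighter).
Shutter speed: 1/60 → 1/125 → 1/250 — 2 stops faster (darker).
Net change so far: 1 stop brighter. Offset with the ISO: 800 → 400.

ISO 400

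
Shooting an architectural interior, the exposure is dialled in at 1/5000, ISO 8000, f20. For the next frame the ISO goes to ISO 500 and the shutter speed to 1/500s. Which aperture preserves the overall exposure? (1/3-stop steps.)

ISO: 8000 → 6400 → 5000 → 4000 → 3200 → 2500 → 2000 → 1600 → 1250 → 1000 → 800 → 640 → 500 — 4 stops lower (darker).
Shutter speed: 1/5000 → 1/4000 → 1/3200 → 1/2500 → 1/2000 → 1/1600 → 1/1250 → 1/1000 → 1/800 → 1/640 → 1/500 — 3 1/3 stops longer (brighter).
Net change so far: 2/3 stop darker. Offset with the aperture: f/20 → f/18 → f/16.

f/16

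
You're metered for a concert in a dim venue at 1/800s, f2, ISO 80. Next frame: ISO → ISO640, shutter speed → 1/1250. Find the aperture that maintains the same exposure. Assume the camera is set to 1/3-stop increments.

ISO: 80 → 100 → 125 → 160 → 200 → 250 → 320 → 400 → 500 → 640 — 3 stops higher (brighter).
Shutter speed: 1/800 → 1/1000 → 1/1250 — 2/3 stop shorter (darker).
Net change so far: 2 1/3 stops brighter. Offset with the aperture: f/2 → f/2.2 → f/2.5 → f/2.8 → f/3.2 → f/3.5 → f/4 → f/4.5.

f/4.5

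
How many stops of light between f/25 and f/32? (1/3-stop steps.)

f/25 → f/29 → f/32 — count the steps: 2 third-stops = 2/3 stop.

2/3 stop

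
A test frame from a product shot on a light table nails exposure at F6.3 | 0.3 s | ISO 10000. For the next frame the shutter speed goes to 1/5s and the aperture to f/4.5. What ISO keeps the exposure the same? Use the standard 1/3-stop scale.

ISO 8000

Shutter speed: 0.3 → 1/4 → 1/5 — 2/3 stop faster (darker).
Aperture: f/6.3 → f/5.6 → f/5 → f/4.5 — 1 stop opened up (brighter).
Net change so far: 1/3 stop brighter. Offset with the ISO: 10000 → 8000.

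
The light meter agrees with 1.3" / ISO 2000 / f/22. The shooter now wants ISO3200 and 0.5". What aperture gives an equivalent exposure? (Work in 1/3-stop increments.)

ISO: 2000 → 2500 → 3200 — 2/3 stop raised (brighter).
Shutter speed: 1.3 → 1 → 0.8 → 0.6 → 0.5 — 1 1/3 stops shorter (darker).
Net change so far: 2/3 stop darker. Offset with the aperture: f/22 → f/20 → f/18.

f/18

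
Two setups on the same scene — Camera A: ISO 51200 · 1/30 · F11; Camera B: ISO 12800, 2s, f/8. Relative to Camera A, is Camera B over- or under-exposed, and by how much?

5 stops brighter

Aperture: f/11 → f/8 — 1 stop opened up (brighter).
Shutter speed: 1/30 → 1/15 → 1/8 → 1/4 → 1/2 → 1 → 2 — 6 stops longer (brighter).
ISO: 51200 → 25600 → 12800 — 2 stops dropped (darker).
Net: +1 +6 −2 = +5 stops.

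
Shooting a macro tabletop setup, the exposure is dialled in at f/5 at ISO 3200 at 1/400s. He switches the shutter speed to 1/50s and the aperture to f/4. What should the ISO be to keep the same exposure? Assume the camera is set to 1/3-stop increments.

Shutter speed: 1/400 → 1/320 → 1/250 → 1/200 → 1/160 → 1/125 → 1/100 → 1/80 → 1/60 → 1/50 — 3 stops longer (brighter).
Aperture: f/5 → f/4.5 → f/4 — 2/3 stop larger aperture (brighter).
Net change so far: 3 2/3 stops brighter. Offset with the ISO: 3200 → 2500 → 2000 → 1600 → 1250 → 1000 → 800 → 640 → 500 → 400 → 320 → 250.

ISO 250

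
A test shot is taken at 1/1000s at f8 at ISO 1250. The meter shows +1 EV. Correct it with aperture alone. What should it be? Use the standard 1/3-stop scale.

f/11

Overexposed by 1 stop → need 1 stop darker.
Aperture: f/8 → f/9 → f/10 → f/11.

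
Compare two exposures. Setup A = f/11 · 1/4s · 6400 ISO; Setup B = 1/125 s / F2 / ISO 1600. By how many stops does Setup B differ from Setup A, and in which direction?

Aperture: f/11 → f/8 → f/5.6 → f/4 → f/2.8 → f/2 — 5 stops opened up (brighter).
Shutter speed: 1/4 → 1/8 → 1/15 → 1/30 → 1/60 → 1/125 — 5 stops faster (darker).
ISO: 6400 → 3200 → 1600 — 2 stops lower (darker).
Net: +5 −5 −2 = −2 stops.

2 stops darker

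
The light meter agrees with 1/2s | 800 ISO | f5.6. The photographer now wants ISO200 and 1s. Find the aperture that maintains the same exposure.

f/4

ISO: 800 → 400 → 200 — 2 stops lower (darker).
Shutter speed: 1/2 → 1 — 1 stop longer (brighter).
Net change so far: 1 stop darker. Offset with the aperture: f/5.6 → f/4.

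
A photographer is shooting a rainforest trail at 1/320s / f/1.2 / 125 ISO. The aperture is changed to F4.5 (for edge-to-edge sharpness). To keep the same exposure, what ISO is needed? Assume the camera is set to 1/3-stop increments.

ISO 1600

Aperture: f/1.2 → f/1.4 → f/1.6 → f/1.8 → f/2 → f/2.2 → f/2.5 → f/2.8 → f/3.2 → f/3.5 → f/4 → f/4.5 — 3 2/3 stops stopped down (darker).
Need 3 2/3 stops brighter from the ISO: 125 → 160 → 200 → 250 → 320 → 400 → 500 → 640 → 800 → 1000 → 1250 → 1600.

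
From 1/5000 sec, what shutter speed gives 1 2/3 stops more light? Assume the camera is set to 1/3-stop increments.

1/1600s

Shutter speed: 1/5000 → 1/4000 → 1/3200 → 1/2500 → 1/2000 → 1/1600 — 1 2/3 stops slower (brighter).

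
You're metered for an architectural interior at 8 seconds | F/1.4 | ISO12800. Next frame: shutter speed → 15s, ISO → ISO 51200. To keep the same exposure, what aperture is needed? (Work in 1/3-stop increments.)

f/4

Shutter speed: 8 → 10 → 13 → 15 — 1 stop longer (brighter).
ISO: 12800 → 16000 → 20000 → 25600 → 32000 → 40000 → 51200 — 2 stops raised (brighter).
Net change so far: 3 stops brighter. Offset with the aperture: f/1.4 → f/1.6 → f/1.8 → f/2 → f/2.2 → f/2.5 → f/2.8 → f/3.2 → f/3.5 → f/4.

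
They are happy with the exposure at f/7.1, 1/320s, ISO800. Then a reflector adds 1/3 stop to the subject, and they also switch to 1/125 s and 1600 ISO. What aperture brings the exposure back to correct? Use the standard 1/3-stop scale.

f/18

Scene light: 1/3 stop brighter.
Shutter speed: 1/320 → 1/250 → 1/200 → 1/160 → 1/125 — 1 1/3 stops slower (brighter).
ISO: 800 → 1000 → 1250 → 1600 — 1 stop higher (brighter).
Net so far: 2 2/3 stops brighter. Aperture: f/7.1 → f/8 → f/9 → f/10 → f/11 → f/13 → f/14 → f/16 → f/18.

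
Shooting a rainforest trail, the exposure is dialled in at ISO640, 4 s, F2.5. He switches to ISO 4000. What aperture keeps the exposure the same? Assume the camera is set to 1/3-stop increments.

ISO: 640 → 800 → 1000 → 1250 → 1600 → 2000 → 2500 → 3200 → 4000 — 2 2/3 stops raised (brighter).
Need 2 2/3 stops darker from the aperture: f/2.5 → f/2.8 → f/3.2 → f/3.5 → f/4 → f/4.5 → f/5 → f/5.6 → f/6.3.

f/6.3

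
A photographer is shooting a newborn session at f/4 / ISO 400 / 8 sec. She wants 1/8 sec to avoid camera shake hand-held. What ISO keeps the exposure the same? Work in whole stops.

ISO 25600

Shutter speed: 8 → 4 → 2 → 1 → 1/2 → 1/4 → 1/8 — 6 stops shorter (darker).
Need 6 stops brighter from the ISO: 400 → 800 → 1600 → 3200 → 6400 → 12800 → 25600.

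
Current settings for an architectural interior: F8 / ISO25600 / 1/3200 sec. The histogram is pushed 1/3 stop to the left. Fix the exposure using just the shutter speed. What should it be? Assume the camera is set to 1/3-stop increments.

1/2500s

Underexposed by 1/3 stop → need 1/3 stop brighter.
Shutter speed: 1/3200 → 1/2500.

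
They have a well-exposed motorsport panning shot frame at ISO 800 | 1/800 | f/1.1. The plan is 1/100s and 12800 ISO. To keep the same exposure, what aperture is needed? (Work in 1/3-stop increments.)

Shutter speed: 1/800 → 1/640 → 1/500 → 1/400 → 1/320 → 1/250 → 1/200 → 1/160 → 1/125 → 1/100 — 3 stops longer (brighter).
ISO: 800 → 1000 → 1250 → 1600 → 2000 → 2500 → 3200 → 4000 → 5000 → 6400 → 8000 → 10000 → 12800 — 4 stops raised (brighter).
Net change so far: 7 stops brighter. Offset with the aperture: f/1.1 → f/1.2 → f/1.4 → f/1.6 → f/1.8 → f/2 → f/2.2 → f/2.5 → f/2.8 → f/3.2 → f/3.5 → f/4 → f/4.5 → f/5 → f/5.6 → f/6.3 → f/7.1 → f/8 → f/9 → f/10 → f/11 → f/13.

f/13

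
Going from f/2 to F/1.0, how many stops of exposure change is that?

2 stops

f/2 → f/1.4 → f/1.0 — count the steps: 2 stops.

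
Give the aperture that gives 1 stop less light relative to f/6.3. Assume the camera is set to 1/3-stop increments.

f/9

Aperture: f/6.3 → f/7.1 → f/8 → f/9 — 1 stop stopped down (darker).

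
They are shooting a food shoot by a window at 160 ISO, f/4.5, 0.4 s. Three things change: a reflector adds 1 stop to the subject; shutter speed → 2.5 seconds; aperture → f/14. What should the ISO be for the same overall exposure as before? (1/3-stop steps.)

Scene light: 1 stop brighter.
Shutter speed: 0.4 → 0.5 → 0.6 → 0.8 → 1 → 1.3 → 1.6 → 2 → 2.5 — 2 2/3 stops longer (brighter).
Aperture: f/4.5 → f/5 → f/5.6 → f/6.3 → f/7.1 → f/8 → f/9 → f/10 → f/11 → f/13 → f/14 — 3 1/3 stops stopped down (darker).
Net so far: 1/3 stop brighter. ISO: 160 → 125.

ISO 125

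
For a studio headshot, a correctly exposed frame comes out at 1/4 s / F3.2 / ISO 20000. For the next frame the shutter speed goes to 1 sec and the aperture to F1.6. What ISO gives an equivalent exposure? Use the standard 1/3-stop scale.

ISO 1250

Shutter speed: 1/4 → 0.3 → 0.4 → 0.5 → 0.6 → 0.8 → 1 — 2 stops slower (brighter).
Aperture: f/3.2 → f/2.8 → f/2.5 → f/2.2 → f/2 → f/1.8 → f/1.6 — 2 stops wider (brighter).
Net change so far: 4 stops brighter. Offset with the ISO: 20000 → 16000 → 12800 → 10000 → 8000 → 6400 → 5000 → 4000 → 3200 → 2500 → 2000 → 1600 → 1250.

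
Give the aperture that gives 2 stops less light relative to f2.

f/4

Aperture: f/2 → f/2.8 → f/4 — 2 stops narrower (darker).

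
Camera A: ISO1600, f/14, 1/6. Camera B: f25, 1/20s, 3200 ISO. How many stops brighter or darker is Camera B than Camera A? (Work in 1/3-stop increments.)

2 1/3 stops darker

Aperture: f/14 → f/16 → f/18 → f/20 → f/22 → f/25 — 1 2/3 stops narrower (darker).
Shutter speed: 1/6 → 1/8 → 1/10 → 1/13 → 1/15 → 1/20 — 1 2/3 stops faster (darker).
ISO: 1600 → 2000 → 2500 → 3200 — 1 stop higher (brighter).
Net: −1 2/3 −1 2/3 +1 = −2 1/3 stops.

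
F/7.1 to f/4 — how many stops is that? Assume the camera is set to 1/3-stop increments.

f/7.1 → f/6.3 → f/5.6 → f/5 → f/4.5 → f/4 — count the steps: 5 third-stops = 1 2/3 stops.

1 2/3 stops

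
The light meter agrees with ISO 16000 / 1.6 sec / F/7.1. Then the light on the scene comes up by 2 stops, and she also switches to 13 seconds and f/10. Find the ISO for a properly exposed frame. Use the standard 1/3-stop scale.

ISO 1000

Scene light: 2 stops brighter.
Shutter speed: 1.6 → 2 → 2.5 → 3.2 → 4 → 5 → 6 → 8 → 10 → 13 — 3 stops longer (brighter).
Aperture: f/7.1 → f/8 → f/9 → f/10 — 1 stop narrower (darker).
Net so far: 4 stops brighter. ISO: 16000 → 12800 → 10000 → 8000 → 6400 → 5000 → 4000 → 3200 → 2500 → 2000 → 1600 → 1250 → 1000.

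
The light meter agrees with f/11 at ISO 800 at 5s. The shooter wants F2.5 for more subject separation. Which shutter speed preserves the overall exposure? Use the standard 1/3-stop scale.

Aperture: f/11 → f/10 → f/9 → f/8 → f/7.1 → f/6.3 → f/5.6 → f/5 → f/4.5 → f/4 → f/3.5 → f/3.2 → f/2.8 → f/2.5 — 4 1/3 stops wider (brighter).
Need 4 1/3 stops darker from the shutter speed: 5 → 4 → 3.2 → 2.5 → 2 → 1.6 → 1.3 → 1 → 0.8 → 0.6 → 0.5 → 0.4 → 0.3 → 1/4.

1/4s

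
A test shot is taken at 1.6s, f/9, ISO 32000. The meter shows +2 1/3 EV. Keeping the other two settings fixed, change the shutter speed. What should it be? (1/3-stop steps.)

0.3 s

Overexposed by 2 1/3 stops → need 2 1/3 stops darker.
Shutter speed: 1.6 → 1.3 → 1 → 0.8 → 0.6 → 0.5 → 0.4 → 0.3.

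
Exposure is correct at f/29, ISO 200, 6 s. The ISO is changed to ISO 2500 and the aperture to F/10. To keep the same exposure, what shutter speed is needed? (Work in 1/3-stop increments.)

ISO: 200 → 250 → 320 → 400 → 500 → 640 → 800 → 1000 → 1250 → 1600 → 2000 → 2500 — 3 2/3 stops raised (brighter).
Aperture: f/29 → f/25 → f/22 → f/20 → f/18 → f/16 → f/14 → f/13 → f/11 → f/10 — 3 stops opened up (brighter).
Net change so far: 6 2/3 stops brighter. Offset with the shutter speed: 6 → 5 → 4 → 3.2 → 2.5 → 2 → 1.6 → 1.3 → 1 → 0.8 → 0.6 → 0.5 → 0.4 → 0.3 → 1/4 → 1/5 → 1/6 → 1/8 → 1/10 → 1/13 → 1/15.

1/15s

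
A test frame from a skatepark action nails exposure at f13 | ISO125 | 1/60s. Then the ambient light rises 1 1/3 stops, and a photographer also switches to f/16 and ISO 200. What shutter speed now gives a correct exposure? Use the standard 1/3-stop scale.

Scene light: 1 1/3 stops brighter.
Aperture: f/13 → f/14 → f/16 — 2/3 stop smaller aperture (darker).
ISO: 125 → 160 → 200 — 2/3 stop higher (brighter).
Net so far: 1 1/3 stops brighter. Shutter speed: 1/60 → 1/80 → 1/100 → 1/125 → 1/160.

1/160s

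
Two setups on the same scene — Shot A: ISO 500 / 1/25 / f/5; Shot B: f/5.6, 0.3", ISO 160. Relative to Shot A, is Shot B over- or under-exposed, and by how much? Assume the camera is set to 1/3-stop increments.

Aperture: f/5 → f/5.6 — 1/3 stop smaller aperture (darker).
Shutter speed: 1/25 → 1/20 → 1/15 → 1/13 → 1/10 → 1/8 → 1/6 → 1/5 → 1/4 → 0.3 — 3 stops slower (brighter).
ISO: 500 → 400 → 320 → 250 → 200 → 160 — 1 2/3 stops dropped (darker).
Net: −1/3 +3 −1 2/3 = +1 stop.

1 stop brighter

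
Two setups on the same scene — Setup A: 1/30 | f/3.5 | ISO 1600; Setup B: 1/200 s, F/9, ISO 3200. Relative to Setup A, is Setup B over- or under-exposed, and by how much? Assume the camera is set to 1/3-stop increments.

4 1/3 stops darker

Aperture: f/3.5 → f/4 → f/4.5 → f/5 → f/5.6 → f/6.3 → f/7.1 → f/8 → f/9 — 2 2/3 stops stopped down (darker).
Shutter speed: 1/30 → 1/40 → 1/50 → 1/60 → 1/80 → 1/100 → 1/125 → 1/160 → 1/200 — 2 2/3 stops shorter (darker).
ISO: 1600 → 2000 → 2500 → 3200 — 1 stop higher (brighter).
Net: −2 2/3 −2 2/3 +1 = −4 1/3 stops.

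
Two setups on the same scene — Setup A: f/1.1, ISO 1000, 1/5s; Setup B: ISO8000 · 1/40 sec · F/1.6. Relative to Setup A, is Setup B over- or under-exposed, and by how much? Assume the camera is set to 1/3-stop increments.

1 stop darker

Aperture: f/1.1 → f/1.2 → f/1.4 → f/1.6 — 1 stop smaller aperture (darker).
Shutter speed: 1/5 → 1/6 → 1/8 → 1/10 → 1/13 → 1/15 → 1/20 → 1/25 → 1/30 → 1/40 — 3 stops faster (darker).
ISO: 1000 → 1250 → 1600 → 2000 → 2500 → 3200 → 4000 → 5000 → 6400 → 8000 — 3 stops raised (brighter).
Net: −1 −3 +3 = −1 stop.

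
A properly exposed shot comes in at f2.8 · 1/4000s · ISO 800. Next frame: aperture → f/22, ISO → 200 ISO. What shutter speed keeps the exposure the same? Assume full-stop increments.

Aperture: f/2.8 → f/4 → f/5.6 → f/8 → f/11 → f/16 → f/22 — 6 stops smaller aperture (darker).
ISO: 800 → 400 → 200 — 2 stops lower (darker).
Net change so far: 8 stops darker. Offset with the shutter speed: 1/4000 → 1/2000 → 1/1000 → 1/500 → 1/250 → 1/125 → 1/60 → 1/30 → 1/15.

1/15s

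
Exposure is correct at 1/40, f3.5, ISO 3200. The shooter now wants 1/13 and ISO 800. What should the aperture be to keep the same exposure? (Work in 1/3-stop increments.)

f/3.2

Shutter speed: 1/40 → 1/30 → 1/25 → 1/20 → 1/15 → 1/13 — 1 2/3 stops slower (brighter).
ISO: 3200 → 2500 → 2000 → 1600 → 1250 → 1000 → 800 — 2 stops dropped (darker).
Net change so far: 1/3 stop darker. Offset with the aperture: f/3.5 → f/3.2.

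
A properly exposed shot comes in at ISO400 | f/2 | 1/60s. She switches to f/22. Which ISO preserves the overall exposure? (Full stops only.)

Aperture: f/2 → f/2.8 → f/4 → f/5.6 → f/8 → f/11 → f/16 → f/22 — 7 stops smaller aperture (darker).
Need 7 stops brighter from the ISO: 400 → 800 → 1600 → 3200 → 6400 → 12800 → 25600 → 51200.

ISO 51200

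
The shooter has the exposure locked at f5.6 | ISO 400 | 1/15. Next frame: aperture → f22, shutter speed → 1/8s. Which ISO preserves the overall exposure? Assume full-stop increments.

Aperture: f/5.6 → f/8 → f/11 → f/16 → f/22 — 4 stops narrower (darker).
Shutter speed: 1/15 → 1/8 — 1 stop slower (brighter).
Net change so far: 3 stops darker. Offset with the ISO: 400 → 800 → 1600 → 3200.

ISO 3200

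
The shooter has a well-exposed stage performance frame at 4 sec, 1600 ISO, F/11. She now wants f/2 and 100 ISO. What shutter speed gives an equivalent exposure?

Aperture: f/11 → f/8 → f/5.6 → f/4 → f/2.8 → f/2 — 5 stops larger aperture (brighter).
ISO: 1600 → 800 → 400 → 200 → 100 — 4 stops lower (darker).
Net change so far: 1 stop brighter. Offset with the shutter speed: 4 → 2.

2 s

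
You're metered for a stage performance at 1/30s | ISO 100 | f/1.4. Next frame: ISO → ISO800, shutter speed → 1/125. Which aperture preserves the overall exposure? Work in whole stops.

f/2

ISO: 100 → 200 → 400 → 800 — 3 stops higher (brighter).
Shutter speed: 1/30 → 1/60 → 1/125 — 2 stops faster (darker).
Net change so far: 1 stop brighter. Offset with the aperture: f/1.4 → f/2.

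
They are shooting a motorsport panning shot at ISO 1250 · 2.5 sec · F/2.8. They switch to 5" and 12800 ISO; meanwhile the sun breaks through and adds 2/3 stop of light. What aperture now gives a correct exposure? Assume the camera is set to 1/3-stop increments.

f/16

Scene light: 2/3 stop brighter.
Shutter speed: 2.5 → 3.2 → 4 → 5 — 1 stop longer (brighter).
ISO: 1250 → 1600 → 2000 → 2500 → 3200 → 4000 → 5000 → 6400 → 8000 → 10000 → 12800 — 3 1/3 stops higher (brighter).
Net so far: 5 stops brighter. Aperture: f/2.8 → f/3.2 → f/3.5 → f/4 → f/4.5 → f/5 → f/5.6 → f/6.3 → f/7.1 → f/8 → f/9 → f/10 → f/11 → f/13 → f/14 → f/16.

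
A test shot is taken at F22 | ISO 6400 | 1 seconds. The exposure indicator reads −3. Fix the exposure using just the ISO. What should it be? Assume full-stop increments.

ISO 51200

Underexposed by 3 stops → need 3 stops brighter.
ISO: 6400 → 12800 → 25600 → 51200.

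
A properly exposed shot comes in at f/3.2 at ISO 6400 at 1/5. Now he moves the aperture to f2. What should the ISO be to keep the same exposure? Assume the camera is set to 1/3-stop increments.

ISO 2500

Aperture: f/3.2 → f/2.8 → f/2.5 → f/2.2 → f/2 — 1 1/3 stops opened up (brighter).
Need 1 1/3 stops darker from the ISO: 6400 → 5000 → 4000 → 3200 → 2500.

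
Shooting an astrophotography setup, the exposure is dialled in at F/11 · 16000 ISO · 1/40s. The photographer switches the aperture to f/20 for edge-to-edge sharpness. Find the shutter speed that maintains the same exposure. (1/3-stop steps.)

1/13s

Aperture: f/11 → f/13 → f/14 → f/16 → f/18 → f/20 — 1 2/3 stops smaller aperture (darker).
Need 1 2/3 stops brighter from the shutter speed: 1/40 → 1/30 → 1/25 → 1/20 → 1/15 → 1/13.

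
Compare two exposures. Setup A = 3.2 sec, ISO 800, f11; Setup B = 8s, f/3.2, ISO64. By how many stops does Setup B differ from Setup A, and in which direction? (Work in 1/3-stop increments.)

Aperture: f/11 → f/10 → f/9 → f/8 → f/7.1 → f/6.3 → f/5.6 → f/5 → f/4.5 → f/4 → f/3.5 → f/3.2 — 3 2/3 stops larger aperture (brighter).
Shutter speed: 3.2 → 4 → 5 → 6 → 8 — 1 1/3 stops longer (brighter).
ISO: 800 → 640 → 500 → 400 → 320 → 250 → 200 → 160 → 125 → 100 → 80 → 64 — 3 2/3 stops lower (darker).
Net: +3 2/3 +1 1/3 −3 2/3 = +1 1/3 stops.

1 1/3 stops brighter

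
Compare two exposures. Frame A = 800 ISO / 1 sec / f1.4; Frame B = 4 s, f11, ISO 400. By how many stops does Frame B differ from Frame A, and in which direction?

Aperture: f/1.4 → f/2 → f/2.8 → f/4 → f/5.6 → f/8 → f/11 — 6 stops narrower (darker).
Shutter speed: 1 → 2 → 4 — 2 stops slower (brighter).
ISO: 800 → 400 — 1 stop dropped (darker).
Net: −6 +2 −1 = −5 stops.

5 stops darker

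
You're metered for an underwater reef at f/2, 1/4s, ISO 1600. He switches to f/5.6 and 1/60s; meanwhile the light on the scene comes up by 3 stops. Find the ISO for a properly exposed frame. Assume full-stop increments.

Scene light: 3 stops brighter.
Aperture: f/2 → f/2.8 → f/4 → f/5.6 — 3 stops smaller aperture (darker).
Shutter speed: 1/4 → 1/8 → 1/15 → 1/30 → 1/60 — 4 stops shorter (darker).
Net so far: 4 stops darker. ISO: 1600 → 3200 → 6400 → 12800 → 25600.

ISO 25600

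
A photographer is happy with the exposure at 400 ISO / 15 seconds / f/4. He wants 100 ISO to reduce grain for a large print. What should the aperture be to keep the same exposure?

f/2

ISO: 400 → 200 → 100 — 2 stops dropped (darker).
Need 2 stops brighter from the aperture: f/4 → f/2.8 → f/2.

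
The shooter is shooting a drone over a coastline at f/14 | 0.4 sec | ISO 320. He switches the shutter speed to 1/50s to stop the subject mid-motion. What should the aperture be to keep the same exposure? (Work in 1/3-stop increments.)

Shutter speed: 0.4 → 0.3 → 1/4 → 1/5 → 1/6 → 1/8 → 1/10 → 1/13 → 1/15 → 1/20 → 1/25 → 1/30 → 1/40 → 1/50 — 4 1/3 stops shorter (darker).
Need 4 1/3 stops brighter from the aperture: f/14 → f/13 → f/11 → f/10 → f/9 → f/8 → f/7.1 → f/6.3 → f/5.6 → f/5 → f/4.5 → f/4 → f/3.5 → f/3.2.

f/3.2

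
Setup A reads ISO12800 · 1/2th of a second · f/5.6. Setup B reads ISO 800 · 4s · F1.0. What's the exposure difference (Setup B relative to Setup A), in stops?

4 stops brighter

Aperture: f/5.6 → f/4 → f/2.8 → f/2 → f/1.4 → f/1.0 — 5 stops larger aperture (brighter).
Shutter speed: 1/2 → 1 → 2 → 4 — 3 stops slower (brighter).
ISO: 12800 → 6400 → 3200 → 1600 → 800 — 4 stops lower (darker).
Net: +5 +3 −4 = +4 stops.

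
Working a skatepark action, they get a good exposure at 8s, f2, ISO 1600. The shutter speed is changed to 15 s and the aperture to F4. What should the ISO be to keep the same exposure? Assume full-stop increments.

ISO 3200

Shutter speed: 8 → 15 — 1 stop slower (brighter).
Aperture: f/2 → f/2.8 → f/4 — 2 stops smaller aperture (darker).
Net change so far: 1 stop darker. Offset with the ISO: 1600 → 3200.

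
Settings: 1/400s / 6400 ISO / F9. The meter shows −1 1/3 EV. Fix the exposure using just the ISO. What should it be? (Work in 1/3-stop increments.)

ISO 16000

Underexposed by 1 1/3 stops → need 1 1/3 stops brighter.
ISO: 6400 → 8000 → 10000 → 12800 → 16000.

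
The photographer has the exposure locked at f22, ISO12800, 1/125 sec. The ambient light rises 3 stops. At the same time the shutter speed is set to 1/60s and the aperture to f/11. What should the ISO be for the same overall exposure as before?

Scene light: 3 stops brighter.
Shutter speed: 1/125 → 1/60 — 1 stop longer (brighter).
Aperture: f/22 → f/16 → f/11 — 2 stops wider (brighter).
Net so far: 6 stops brighter. ISO: 12800 → 6400 → 3200 → 1600 → 800 → 400 → 200.

ISO 200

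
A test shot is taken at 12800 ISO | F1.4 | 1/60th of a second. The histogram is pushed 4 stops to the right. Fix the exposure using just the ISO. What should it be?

ISO 800

Overexposed by 4 stops → need 4 stops darker.
ISO: 12800 → 6400 → 3200 → 1600 → 800.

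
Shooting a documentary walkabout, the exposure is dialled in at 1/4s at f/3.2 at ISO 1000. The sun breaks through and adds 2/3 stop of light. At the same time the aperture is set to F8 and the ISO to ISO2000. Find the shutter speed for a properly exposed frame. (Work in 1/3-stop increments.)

Scene light: 2/3 stop brighter.
Aperture: f/3.2 → f/3.5 → f/4 → f/4.5 → f/5 → f/5.6 → f/6.3 → f/7.1 → f/8 — 2 2/3 stops stopped down (darker).
ISO: 1000 → 1250 → 1600 → 2000 — 1 stop raised (brighter).
Net so far: 1 stop darker. Shutter speed: 1/4 → 0.3 → 0.4 → 0.5.

0.5 s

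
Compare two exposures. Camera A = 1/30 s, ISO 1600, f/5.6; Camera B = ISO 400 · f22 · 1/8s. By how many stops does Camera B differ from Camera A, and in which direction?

Aperture: f/5.6 → f/8 → f/11 → f/16 → f/22 — 4 stops narrower (darker).
Shutter speed: 1/30 → 1/15 → 1/8 — 2 stops longer (brighter).
ISO: 1600 → 800 → 400 — 2 stops lower (darker).
Net: −4 +2 −2 = −4 stops.

4 stops darker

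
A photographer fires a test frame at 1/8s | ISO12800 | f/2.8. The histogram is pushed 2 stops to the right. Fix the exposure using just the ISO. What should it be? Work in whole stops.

ISO 3200

Overexposed by 2 stops → need 2 stops darker.
ISO: 12800 → 6400 → 3200.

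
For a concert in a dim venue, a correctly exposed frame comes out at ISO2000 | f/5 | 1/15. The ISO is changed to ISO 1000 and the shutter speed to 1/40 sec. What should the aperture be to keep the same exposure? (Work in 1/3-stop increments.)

ISO: 2000 → 1600 → 1250 → 1000 — 1 stop lower (darker).
Shutter speed: 1/15 → 1/20 → 1/25 → 1/30 → 1/40 — 1 1/3 stops shorter (darker).
Net change so far: 2 1/3 stops darker. Offset with the aperture: f/5 → f/4.5 → f/4 → f/3.5 → f/3.2 → f/2.8 → f/2.5 → f/2.2.

f/2.2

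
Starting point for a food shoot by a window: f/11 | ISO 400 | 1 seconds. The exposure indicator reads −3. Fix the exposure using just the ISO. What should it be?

Underexposed by 3 stops → need 3 stops brighter.
ISO: 400 → 800 → 1600 → 3200.

ISO 3200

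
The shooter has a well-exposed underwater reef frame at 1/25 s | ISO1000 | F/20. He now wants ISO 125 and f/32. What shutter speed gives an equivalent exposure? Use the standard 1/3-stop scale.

0.8 s

ISO: 1000 → 800 → 640 → 500 → 400 → 320 → 250 → 200 → 160 → 125 — 3 stops dropped (darker).
Aperture: f/20 → f/22 → f/25 → f/29 → f/32 — 1 1/3 stops stopped down (darker).
Net change so far: 4 1/3 stops darker. Offset with the shutter speed: 1/25 → 1/20 → 1/15 → 1/13 → 1/10 → 1/8 → 1/6 → 1/5 → 1/4 → 0.3 → 0.4 → 0.5 → 0.6 → 0.8.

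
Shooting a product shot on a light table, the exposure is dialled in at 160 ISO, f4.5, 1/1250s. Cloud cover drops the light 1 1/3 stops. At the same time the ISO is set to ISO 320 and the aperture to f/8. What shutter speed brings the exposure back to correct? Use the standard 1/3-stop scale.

Scene light: 1 1/3 stops darker.
ISO: 160 → 200 → 250 → 320 — 1 stop raised (brighter).
Aperture: f/4.5 → f/5 → f/5.6 → f/6.3 → f/7.1 → f/8 — 1 2/3 stops narrower (darker).
Net so far: 2 stops darker. Shutter speed: 1/1250 → 1/1000 → 1/800 → 1/640 → 1/500 → 1/400 → 1/320.

1/320s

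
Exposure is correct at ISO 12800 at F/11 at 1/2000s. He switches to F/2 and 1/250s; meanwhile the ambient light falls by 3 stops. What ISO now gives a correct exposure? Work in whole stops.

ISO 400

Scene light: 3 stops darker.
Aperture: f/11 → f/8 → f/5.6 → f/4 → f/2.8 → f/2 — 5 stops opened up (brighter).
Shutter speed: 1/2000 → 1/1000 → 1/500 → 1/250 — 3 stops longer (brighter).
Net so far: 5 stops brighter. ISO: 12800 → 6400 → 3200 → 1600 → 800 → 400.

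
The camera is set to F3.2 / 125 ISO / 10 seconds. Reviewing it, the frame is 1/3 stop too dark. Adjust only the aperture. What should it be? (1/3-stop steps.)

f/2.8

Underexposed by 1/3 stop → need 1/3 stop brighter.
Aperture: f/3.2 → f/2.8.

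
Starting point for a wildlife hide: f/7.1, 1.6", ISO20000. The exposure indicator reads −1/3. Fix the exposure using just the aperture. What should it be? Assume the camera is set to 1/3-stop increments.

Underexposed by 1/3 stop → need 1/3 stop brighter.
Aperture: f/7.1 → f/6.3.

f/6.3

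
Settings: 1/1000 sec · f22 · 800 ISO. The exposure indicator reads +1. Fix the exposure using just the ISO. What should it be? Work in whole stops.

ISO 400

Overexposed by 1 stop → need 1 stop darker.
ISO: 800 → 400.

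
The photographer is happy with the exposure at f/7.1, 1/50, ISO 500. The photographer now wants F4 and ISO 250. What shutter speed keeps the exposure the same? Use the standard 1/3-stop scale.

1/80s

Aperture: f/7.1 → f/6.3 → f/5.6 → f/5 → f/4.5 → f/4 — 1 2/3 stops wider (brighter).
ISO: 500 → 400 → 320 → 250 — 1 stop dropped (darker).
Net change so far: 2/3 stop brighter. Offset with the shutter speed: 1/50 → 1/60 → 1/80.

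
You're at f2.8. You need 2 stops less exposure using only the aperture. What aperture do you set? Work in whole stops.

f/5.6

Aperture: f/2.8 → f/4 → f/5.6 — 2 stops smaller aperture (darker).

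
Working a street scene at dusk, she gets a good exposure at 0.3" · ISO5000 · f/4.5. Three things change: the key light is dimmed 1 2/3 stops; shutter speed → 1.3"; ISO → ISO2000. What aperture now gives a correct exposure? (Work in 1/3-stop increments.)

f/3.2

Scene light: 1 2/3 stops darker.
Shutter speed: 0.3 → 0.4 → 0.5 → 0.6 → 0.8 → 1 → 1.3 — 2 stops slower (brighter).
ISO: 5000 → 4000 → 3200 → 2500 → 2000 — 1 1/3 stops dropped (darker).
Net so far: 1 stop darker. Aperture: f/4.5 → f/4 → f/3.5 → f/3.2.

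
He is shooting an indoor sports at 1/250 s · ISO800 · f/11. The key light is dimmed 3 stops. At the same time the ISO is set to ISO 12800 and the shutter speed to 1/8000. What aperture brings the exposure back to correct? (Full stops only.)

f/2.8

Scene light: 3 stops darker.
ISO: 800 → 1600 → 3200 → 6400 → 12800 — 4 stops higher (brighter).
Shutter speed: 1/250 → 1/500 → 1/1000 → 1/2000 → 1/4000 → 1/8000 — 5 stops faster (darker).
Net so far: 4 stops darker. Aperture: f/11 → f/8 → f/5.6 → f/4 → f/2.8.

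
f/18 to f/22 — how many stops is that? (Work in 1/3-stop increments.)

f/18 → f/20 → f/22 — count the steps: 2 third-stops = 2/3 stop.

2/3 stop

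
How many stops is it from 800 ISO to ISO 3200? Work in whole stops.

800 → 1600 → 3200 — count the steps: 2 stops.

2 stops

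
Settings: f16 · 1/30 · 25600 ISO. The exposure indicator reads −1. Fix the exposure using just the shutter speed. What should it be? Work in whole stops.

1/15s

Underexposed by 1 stop → need 1 stop brighter.
Shutter speed: 1/30 → 1/15.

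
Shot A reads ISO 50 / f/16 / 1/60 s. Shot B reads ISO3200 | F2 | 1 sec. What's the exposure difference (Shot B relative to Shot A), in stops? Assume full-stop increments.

18 stops brighter

Aperture: f/16 → f/11 → f/8 → f/5.6 → f/4 → f/2.8 → f/2 — 6 stops larger aperture (brighter).
Shutter speed: 1/60 → 1/30 → 1/15 → 1/8 → 1/4 → 1/2 → 1 — 6 stops slower (brighter).
ISO: 50 → 100 → 200 → 400 → 800 → 1600 → 3200 — 6 stops higher (brighter).
Net: +6 +6 +6 = +18 stops.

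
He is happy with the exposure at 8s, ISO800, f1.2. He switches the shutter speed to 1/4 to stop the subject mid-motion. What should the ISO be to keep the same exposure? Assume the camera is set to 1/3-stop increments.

Shutter speed: 8 → 6 → 5 → 4 → 3.2 → 2.5 → 2 → 1.6 → 1.3 → 1 → 0.8 → 0.6 → 0.5 → 0.4 → 0.3 → 1/4 — 5 stops faster (darker).
Need 5 stops brighter from the ISO: 800 → 1000 → 1250 → 1600 → 2000 → 2500 → 3200 → 4000 → 5000 → 6400 → 8000 → 10000 → 12800 → 16000 → 20000 → 25600.

ISO 25600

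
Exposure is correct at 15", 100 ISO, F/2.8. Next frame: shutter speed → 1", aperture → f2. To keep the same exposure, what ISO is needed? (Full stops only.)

Shutter speed: 15 → 8 → 4 → 2 → 1 — 4 stops faster (darker).
Aperture: f/2.8 → f/2 — 1 stop opened up (brighter).
Net change so far: 3 stops darker. Offset with the ISO: 100 → 200 → 400 → 800.

ISO 800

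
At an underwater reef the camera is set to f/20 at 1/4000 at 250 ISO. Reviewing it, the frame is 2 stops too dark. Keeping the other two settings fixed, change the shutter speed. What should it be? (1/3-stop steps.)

1/1000s

Underexposed by 2 stops → need 2 stops brighter.
Shutter speed: 1/4000 → 1/3200 → 1/2500 → 1/2000 → 1/1600 → 1/1250 → 1/1000.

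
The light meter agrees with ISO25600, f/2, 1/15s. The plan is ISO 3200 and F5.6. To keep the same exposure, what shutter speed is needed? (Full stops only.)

ISO: 25600 → 12800 → 6400 → 3200 — 3 stops lower (darker).
Aperture: f/2 → f/2.8 → f/4 → f/5.6 — 3 stops stopped down (darker).
Net change so far: 6 stops darker. Offset with the shutter speed: 1/15 → 1/8 → 1/4 → 1/2 → 1 → 2 → 4.

4 s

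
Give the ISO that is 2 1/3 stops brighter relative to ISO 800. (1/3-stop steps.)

ISO: 800 → 1000 → 1250 → 1600 → 2000 → 2500 → 3200 → 4000 — 2 1/3 stops higher (brighter).

ISO 4000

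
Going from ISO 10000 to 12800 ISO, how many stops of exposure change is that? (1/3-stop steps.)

1/3 stop

10000 → 12800 — count the steps: 1 third-stops = 1/3 stop.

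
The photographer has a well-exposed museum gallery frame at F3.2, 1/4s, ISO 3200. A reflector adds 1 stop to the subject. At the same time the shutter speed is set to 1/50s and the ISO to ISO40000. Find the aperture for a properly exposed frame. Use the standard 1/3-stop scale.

f/4.5

Scene light: 1 stop brighter.
Shutter speed: 1/4 → 1/5 → 1/6 → 1/8 → 1/10 → 1/13 → 1/15 → 1/20 → 1/25 → 1/30 → 1/40 → 1/50 — 3 2/3 stops shorter (darker).
ISO: 3200 → 4000 → 5000 → 6400 → 8000 → 10000 → 12800 → 16000 → 20000 → 25600 → 32000 → 40000 — 3 2/3 stops higher (brighter).
Net so far: 1 stop brighter. Aperture: f/3.2 → f/3.5 → f/4 → f/4.5.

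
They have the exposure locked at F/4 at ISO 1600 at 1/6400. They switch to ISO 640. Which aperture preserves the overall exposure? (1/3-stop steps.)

f/2.5

ISO: 1600 → 1250 → 1000 → 800 → 640 — 1 1/3 stops lower (darker).
Need 1 1/3 stops brighter from the aperture: f/4 → f/3.5 → f/3.2 → f/2.8 → f/2.5.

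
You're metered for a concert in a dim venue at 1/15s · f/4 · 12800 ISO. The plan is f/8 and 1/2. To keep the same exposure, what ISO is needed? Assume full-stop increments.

ISO 6400

Aperture: f/4 → f/5.6 → f/8 — 2 stops narrower (darker).
Shutter speed: 1/15 → 1/8 → 1/4 → 1/2 — 3 stops longer (brighter).
Net change so far: 1 stop brighter. Offset with the ISO: 12800 → 6400.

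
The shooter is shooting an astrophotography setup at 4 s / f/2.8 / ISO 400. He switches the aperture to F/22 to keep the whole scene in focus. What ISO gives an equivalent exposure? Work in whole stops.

Aperture: f/2.8 → f/4 → f/5.6 → f/8 → f/11 → f/16 → f/22 — 6 stops smaller aperture (darker).
Need 6 stops brighter from the ISO: 400 → 800 → 1600 → 3200 → 6400 → 12800 → 25600.

ISO 25600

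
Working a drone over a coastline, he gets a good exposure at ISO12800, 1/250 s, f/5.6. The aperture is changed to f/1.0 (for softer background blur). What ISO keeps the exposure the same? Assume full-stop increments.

Aperture: f/5.6 → f/4 → f/2.8 → f/2 → f/1.4 → f/1.0 — 5 stops opened up (brighter).
Need 5 stops darker from the ISO: 12800 → 6400 → 3200 → 1600 → 800 → 400.

ISO 400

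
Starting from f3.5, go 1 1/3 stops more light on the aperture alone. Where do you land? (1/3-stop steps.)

f/2.2

Aperture: f/3.5 → f/3.2 → f/2.8 → f/2.5 → f/2.2 — 1 1/3 stops larger aperture (brighter).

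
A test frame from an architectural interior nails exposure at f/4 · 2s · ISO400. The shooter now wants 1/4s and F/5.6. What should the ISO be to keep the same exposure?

Shutter speed: 2 → 1 → 1/2 → 1/4 — 3 stops shorter (darker).
Aperture: f/4 → f/5.6 — 1 stop narrower (darker).
Net change so far: 4 stops darker. Offset with the ISO: 400 → 800 → 1600 → 3200 → 6400.

ISO 6400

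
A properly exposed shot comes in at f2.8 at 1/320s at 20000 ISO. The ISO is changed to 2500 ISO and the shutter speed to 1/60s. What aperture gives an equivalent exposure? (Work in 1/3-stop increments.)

f/2.2

ISO: 20000 → 16000 → 12800 → 10000 → 8000 → 6400 → 5000 → 4000 → 3200 → 2500 — 3 stops dropped (darker).
Shutter speed: 1/320 → 1/250 → 1/200 → 1/160 → 1/125 → 1/100 → 1/80 → 1/60 — 2 1/3 stops longer (brighter).
Net change so far: 2/3 stop darker. Offset with the aperture: f/2.8 → f/2.5 → f/2.2.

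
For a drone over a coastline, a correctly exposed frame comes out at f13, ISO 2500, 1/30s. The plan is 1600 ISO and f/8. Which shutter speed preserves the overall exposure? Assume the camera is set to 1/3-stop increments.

1/50s

ISO: 2500 → 2000 → 1600 — 2/3 stop dropped (darker).
Aperture: f/13 → f/11 → f/10 → f/9 → f/8 — 1 1/3 stops larger aperture (brighter).
Net change so far: 2/3 stop brighter. Offset with the shutter speed: 1/30 → 1/40 → 1/50.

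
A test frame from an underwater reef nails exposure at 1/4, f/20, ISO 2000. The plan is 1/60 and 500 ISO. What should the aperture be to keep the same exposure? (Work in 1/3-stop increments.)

f/2.5

Shutter speed: 1/4 → 1/5 → 1/6 → 1/8 → 1/10 → 1/13 → 1/15 → 1/20 → 1/25 → 1/30 → 1/40 → 1/50 → 1/60 — 4 stops shorter (darker).
ISO: 2000 → 1600 → 1250 → 1000 → 800 → 640 → 500 — 2 stops lower (darker).
Net change so far: 6 stops darker. Offset with the aperture: f/20 → f/18 → f/16 → f/14 → f/13 → f/11 → f/10 → f/9 → f/8 → f/7.1 → f/6.3 → f/5.6 → f/5 → f/4.5 → f/4 → f/3.5 → f/3.2 → f/2.8 → f/2.5.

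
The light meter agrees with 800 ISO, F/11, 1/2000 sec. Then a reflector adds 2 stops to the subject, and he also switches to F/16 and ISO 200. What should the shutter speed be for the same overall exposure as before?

Scene light: 2 stops brighter.
Aperture: f/11 → f/16 — 1 stop stopped down (darker).
ISO: 800 → 400 → 200 — 2 stops lower (darker).
Net so far: 1 stop darker. Shutter speed: 1/2000 → 1/1000.

1/1000s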